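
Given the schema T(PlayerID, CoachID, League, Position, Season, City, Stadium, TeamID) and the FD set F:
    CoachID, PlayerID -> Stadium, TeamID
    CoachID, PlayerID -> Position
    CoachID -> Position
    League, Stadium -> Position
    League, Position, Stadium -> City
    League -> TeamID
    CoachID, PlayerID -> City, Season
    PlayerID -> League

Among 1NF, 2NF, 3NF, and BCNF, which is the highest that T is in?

1NF

Candidate key: {CoachID, PlayerID}. Prime attributes: {CoachID, PlayerID}.
CoachID -> Position: {CoachID}⁺ = {CoachID, Position}, which is not all of the attributes, so the left side is not a superkey — BCNF is violated.
CoachID -> Position determines the non-prime attribute {Position} from a non-superkey — 3NF is violated.
Since {CoachID} ⊂ {CoachID, PlayerID} and {CoachID}⁺ ⊇ {Position} with {Position} non-prime, there is a partial dependency; 2NF fails.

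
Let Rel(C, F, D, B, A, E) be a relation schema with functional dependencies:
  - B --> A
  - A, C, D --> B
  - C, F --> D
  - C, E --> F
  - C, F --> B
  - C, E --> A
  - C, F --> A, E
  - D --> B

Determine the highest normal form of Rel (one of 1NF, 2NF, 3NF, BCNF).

2NF

Candidate keys: {C, E}, {C, F}. Prime attributes: {C, E, F}.
For B --> A we have {B}⁺ = {A, B}; {B} is not a superkey, so BCNF fails.
B --> A has non-prime {A} on the right and a non-superkey on the left, so 3NF fails.
Checking every proper subset of each key, none determines a non-prime attribute — 2NF is satisfied.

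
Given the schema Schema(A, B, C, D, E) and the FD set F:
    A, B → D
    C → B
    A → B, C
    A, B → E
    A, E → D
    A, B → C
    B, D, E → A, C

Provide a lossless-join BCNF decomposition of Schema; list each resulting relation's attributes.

Candidate keys of the original relation: {A}, {B, D, E}, {C, D, E}.
{A, B, C, D, E}: {C} determines {B, C} here but is not a superkey — split on C → B, giving {B, C} and {A, C, D, E}.
{B, C}: every determinant is a superkey — BCNF.
{A, C, D, E}: every determinant is a superkey — BCNF.

{A, C, D, E}; {B, C}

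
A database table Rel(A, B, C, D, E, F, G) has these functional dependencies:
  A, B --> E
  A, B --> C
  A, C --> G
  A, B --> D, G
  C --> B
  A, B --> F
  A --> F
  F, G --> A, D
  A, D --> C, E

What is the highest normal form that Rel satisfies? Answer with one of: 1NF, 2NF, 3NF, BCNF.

Candidate keys: {A, B}, {A, C}, {A, D}, {A, G}, {F, G}. Prime attributes: {A, B, C, D, F, G}.
For C --> B we have {C}⁺ = {B, C}; {C} is not a superkey, so BCNF fails.
But every attribute on its right side ({B}) is prime, and the same holds for every other non-superkey FD, so 3NF still holds.

3NF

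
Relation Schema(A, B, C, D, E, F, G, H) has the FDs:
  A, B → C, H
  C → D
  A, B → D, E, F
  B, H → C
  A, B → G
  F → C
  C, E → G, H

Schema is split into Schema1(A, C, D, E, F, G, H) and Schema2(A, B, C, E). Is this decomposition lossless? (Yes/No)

Common attributes: {A, C, E}; their closure is {A, C, D, E, G, H}.
Schema1 ⊄ {A, C, D, E, G, H} and Schema2 ⊄ {A, C, D, E, G, H}, so the split is lossy.

No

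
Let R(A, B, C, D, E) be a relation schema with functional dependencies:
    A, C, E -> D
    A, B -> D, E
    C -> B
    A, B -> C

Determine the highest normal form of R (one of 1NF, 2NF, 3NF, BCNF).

3NF

Candidate keys: {A, B}, {A, C}. Prime attributes: {A, B, C}.
C -> B breaks BCNF: {C}⁺ = {B, C}, so {C} is not a superkey.
Its right-hand attributes {B} are all prime, as are those of every other non-superkey FD — the relation is in 3NF.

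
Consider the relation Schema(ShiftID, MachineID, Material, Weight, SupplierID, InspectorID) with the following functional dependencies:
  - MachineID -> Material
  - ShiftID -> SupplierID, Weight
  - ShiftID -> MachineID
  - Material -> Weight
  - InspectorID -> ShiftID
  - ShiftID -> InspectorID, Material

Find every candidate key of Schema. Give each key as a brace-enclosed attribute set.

{InspectorID}, {ShiftID}

Closure of {InspectorID} is {InspectorID, MachineID, Material, ShiftID, SupplierID, Weight}, the whole schema; {InspectorID} is a candidate key.
Closure of {ShiftID} is {InspectorID, MachineID, Material, ShiftID, SupplierID, Weight}, the whole schema; {ShiftID} is a candidate key.
These are minimal and exhaustive — every other superkey contains one of them.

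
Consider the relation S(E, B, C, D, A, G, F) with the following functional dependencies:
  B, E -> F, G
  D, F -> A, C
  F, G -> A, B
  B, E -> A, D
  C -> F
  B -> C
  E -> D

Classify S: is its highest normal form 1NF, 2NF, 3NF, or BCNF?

1NF

Candidate keys: {B, E}, {C, E, G}, {E, F, G}. Prime attributes: {B, C, E, F, G}.
D, F -> A, C breaks BCNF: {D, F}⁺ = {A, C, D, F}, so {D, F} is not a superkey.
Because {A} is non-prime and the left side of D, F -> A, C is not a superkey, the relation is not in 3NF.
Since {E} ⊂ {B, E} and {E}⁺ ⊇ {D} with {D} non-prime, there is a partial dependency; 2NF fails.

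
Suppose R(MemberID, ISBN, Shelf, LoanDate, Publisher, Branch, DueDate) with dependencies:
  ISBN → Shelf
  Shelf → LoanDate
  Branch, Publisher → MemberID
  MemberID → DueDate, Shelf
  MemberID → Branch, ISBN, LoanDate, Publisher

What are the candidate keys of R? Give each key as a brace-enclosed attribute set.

{MemberID}⁺ = {Branch, DueDate, ISBN, LoanDate, MemberID, Publisher, Shelf} — all of the relation — so {MemberID} is a candidate key.
{Branch, Publisher}⁺ = {Branch, DueDate, ISBN, LoanDate, MemberID, Publisher, Shelf} — all of the relation — so {Branch, Publisher} is a candidate key.
No proper subset of any of these is a key, and no other minimal superkey exists.

{Branch, Publisher}, {MemberID}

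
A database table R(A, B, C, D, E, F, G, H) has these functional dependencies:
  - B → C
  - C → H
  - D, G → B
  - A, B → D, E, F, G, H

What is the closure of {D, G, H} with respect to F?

{B, C, D, G, H}

Start with {D, G, H}.
D, G → B applies; add {B} → now {B, D, G, H}.
B → C applies; add {C} → now {B, C, D, G, H}.
No further FD applies.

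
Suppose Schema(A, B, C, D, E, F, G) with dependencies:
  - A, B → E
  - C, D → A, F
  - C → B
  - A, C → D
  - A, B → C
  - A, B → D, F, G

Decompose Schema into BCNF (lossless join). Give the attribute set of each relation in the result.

{A, C, D, E, F, G}; {B, C}

Candidate keys of the original relation: {A, B}, {A, C}, {C, D}.
Within {A, B, C, D, E, F, G}: {C}⁺ ∩ {A, B, C, D, E, F, G} = {B, C}, not the whole set, so C → B violates BCNF; decompose into {B, C} and {A, C, D, E, F, G}.
{B, C} is in BCNF.
{A, C, D, E, F, G} is in BCNF.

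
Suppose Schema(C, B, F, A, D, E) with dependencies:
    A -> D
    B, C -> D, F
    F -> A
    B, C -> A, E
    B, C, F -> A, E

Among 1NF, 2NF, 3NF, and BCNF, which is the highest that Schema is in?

2NF

Candidate key: {B, C}. Prime attributes: {B, C}.
A -> D: {A}⁺ = {A, D}, which is not all of the attributes, so the left side is not a superkey — BCNF is violated.
A -> D has non-prime {D} on the right and a non-superkey on the left, so 3NF fails.
No proper subset of a key has a non-prime attribute in its closure, so there is no partial dependency; 2NF holds.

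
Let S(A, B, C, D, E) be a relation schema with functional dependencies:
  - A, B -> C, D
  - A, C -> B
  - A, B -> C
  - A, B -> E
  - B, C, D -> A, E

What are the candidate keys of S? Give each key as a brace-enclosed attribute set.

{A, B}, {A, C}, {B, C, D}

{A, B} is a candidate key since {A, B}⁺ = {A, B, C, D, E} covers every attribute.
{A, C} is a candidate key since {A, C}⁺ = {A, B, C, D, E} covers every attribute.
{B, C, D} is a candidate key since {B, C, D}⁺ = {A, B, C, D, E} covers every attribute.
No proper subset of any of these is a key, and no other minimal superkey exists.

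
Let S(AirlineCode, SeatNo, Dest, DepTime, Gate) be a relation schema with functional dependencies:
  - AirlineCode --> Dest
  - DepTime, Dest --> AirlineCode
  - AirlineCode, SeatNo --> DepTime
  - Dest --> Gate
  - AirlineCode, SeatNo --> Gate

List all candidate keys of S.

{AirlineCode, SeatNo}, {DepTime, Dest, SeatNo}

No FD produces {SeatNo}, so it must be in every candidate key.
{AirlineCode, SeatNo}⁺ = {AirlineCode, DepTime, Dest, Gate, SeatNo} — all of the relation — so {AirlineCode, SeatNo} is a candidate key.
{DepTime, Dest, SeatNo}⁺ = {AirlineCode, DepTime, Dest, Gate, SeatNo} — all of the relation — so {DepTime, Dest, SeatNo} is a candidate key.
These are minimal and exhaustive — every other superkey contains one of them.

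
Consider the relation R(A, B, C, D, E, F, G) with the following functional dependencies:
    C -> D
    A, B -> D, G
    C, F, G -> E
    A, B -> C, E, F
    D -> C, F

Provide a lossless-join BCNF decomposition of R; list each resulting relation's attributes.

{A, B, C, G}; {C, D, F}; {C, E, G}

Candidate key of the original relation: {A, B}.
Within {A, B, C, D, E, F, G}: {C}⁺ ∩ {A, B, C, D, E, F, G} = {C, D, F}, not the whole set, so C -> D, F violates BCNF; decompose into {C, D, F} and {A, B, C, E, G}.
{C, D, F} is in BCNF.
Within {A, B, C, E, G}: {C, G}⁺ ∩ {A, B, C, E, G} = {C, E, G}, not the whole set, so C, G -> E violates BCNF; decompose into {C, E, G} and {A, B, C, G}.
{C, E, G} is in BCNF.
{A, B, C, G} is in BCNF.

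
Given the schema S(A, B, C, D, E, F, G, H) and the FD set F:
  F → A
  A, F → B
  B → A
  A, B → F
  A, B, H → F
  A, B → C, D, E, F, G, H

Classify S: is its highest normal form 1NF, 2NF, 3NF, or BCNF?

Candidate keys: {B}, {F}. Prime attributes: {B, F}.
Each dependency's left side is a superkey — BCNF holds.

BCNF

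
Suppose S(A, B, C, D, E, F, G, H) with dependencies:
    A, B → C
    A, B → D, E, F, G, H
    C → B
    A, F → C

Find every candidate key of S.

{A, B}, {A, C}, {A, F}

No FD produces {A}, so it must be in every candidate key.
Closure of {A, B} is {A, B, C, D, E, F, G, H}, the whole schema; {A, B} is a candidate key.
Closure of {A, C} is {A, B, C, D, E, F, G, H}, the whole schema; {A, C} is a candidate key.
Closure of {A, F} is {A, B, C, D, E, F, G, H}, the whole schema; {A, F} is a candidate key.
These are minimal and exhaustive — every other superkey contains one of them.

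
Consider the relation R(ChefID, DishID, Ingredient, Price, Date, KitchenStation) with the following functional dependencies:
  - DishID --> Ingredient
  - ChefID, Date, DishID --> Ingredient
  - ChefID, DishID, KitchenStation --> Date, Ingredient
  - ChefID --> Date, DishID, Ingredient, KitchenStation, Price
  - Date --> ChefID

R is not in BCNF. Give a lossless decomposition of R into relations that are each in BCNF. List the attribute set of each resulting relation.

{ChefID, Date, DishID, KitchenStation, Price}; {DishID, Ingredient}

Candidate keys of the original relation: {ChefID}, {Date}.
Within {ChefID, Date, DishID, Ingredient, KitchenStation, Price}: {DishID}⁺ ∩ {ChefID, Date, DishID, Ingredient, KitchenStation, Price} = {DishID, Ingredient}, not the whole set, so DishID --> Ingredient violates BCNF; decompose into {DishID, Ingredient} and {ChefID, Date, DishID, KitchenStation, Price}.
{DishID, Ingredient} is in BCNF.
{ChefID, Date, DishID, KitchenStation, Price} is in BCNF.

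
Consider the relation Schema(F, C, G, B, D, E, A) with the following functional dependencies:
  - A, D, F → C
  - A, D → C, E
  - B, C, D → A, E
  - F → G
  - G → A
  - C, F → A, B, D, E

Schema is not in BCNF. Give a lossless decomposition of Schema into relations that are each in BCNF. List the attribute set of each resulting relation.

{A, C, D, E}; {A, G}; {B, D, F}; {F, G}

Candidate keys of the original relation: {C, F}, {D, F}.
{A, B, C, D, E, F, G}: {A, D} determines {A, C, D, E} here but is not a superkey — split on A, D → C, E, giving {A, C, D, E} and {A, B, D, F, G}.
{A, C, D, E} has no BCNF violation.
{A, B, D, F, G}: {F} determines {A, F, G} here but is not a superkey — split on F → A, G, giving {A, F, G} and {B, D, F}.
{A, F, G}: {G} determines {A, G} here but is not a superkey — split on G → A, giving {A, G} and {F, G}.
{A, G} has no BCNF violation.
{F, G} has no BCNF violation.
{B, D, F} has no BCNF violation.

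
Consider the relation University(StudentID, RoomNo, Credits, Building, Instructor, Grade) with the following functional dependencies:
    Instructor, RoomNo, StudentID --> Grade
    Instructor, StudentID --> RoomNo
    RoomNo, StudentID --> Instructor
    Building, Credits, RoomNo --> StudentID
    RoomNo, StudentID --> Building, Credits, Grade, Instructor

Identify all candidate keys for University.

{Building, Credits, RoomNo}, {Instructor, StudentID}, {RoomNo, StudentID}

{Instructor, StudentID}⁺ = {Building, Credits, Grade, Instructor, RoomNo, StudentID} — all of the relation — so {Instructor, StudentID} is a candidate key.
{RoomNo, StudentID}⁺ = {Building, Credits, Grade, Instructor, RoomNo, StudentID} — all of the relation — so {RoomNo, StudentID} is a candidate key.
{Building, Credits, RoomNo}⁺ = {Building, Credits, Grade, Instructor, RoomNo, StudentID} — all of the relation — so {Building, Credits, RoomNo} is a candidate key.
These are minimal and exhaustive — every other superkey contains one of them.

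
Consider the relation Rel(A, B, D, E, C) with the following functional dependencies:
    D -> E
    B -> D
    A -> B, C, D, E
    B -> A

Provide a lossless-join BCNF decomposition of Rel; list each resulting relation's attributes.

{A, B, C, D}; {D, E}

Candidate keys of the original relation: {A}, {B}.
{A, B, C, D, E}: {D} determines {D, E} here but is not a superkey — split on D -> E, giving {D, E} and {A, B, C, D}.
{D, E} has no BCNF violation.
{A, B, C, D} has no BCNF violation.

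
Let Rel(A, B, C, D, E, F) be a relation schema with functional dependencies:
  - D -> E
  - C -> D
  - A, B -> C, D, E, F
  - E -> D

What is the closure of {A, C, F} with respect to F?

{A, C, D, E, F}

Start with {A, C, F}.
C -> D applies; add {D} → now {A, C, D, F}.
D -> E applies; add {E} → now {A, C, D, E, F}.
No further FD applies.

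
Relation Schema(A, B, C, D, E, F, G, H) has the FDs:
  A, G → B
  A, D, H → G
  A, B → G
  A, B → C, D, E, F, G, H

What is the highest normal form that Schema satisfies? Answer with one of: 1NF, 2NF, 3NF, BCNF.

BCNF

Candidate keys: {A, B}, {A, D, H}, {A, G}. Prime attributes: {A, B, D, G, H}.
Each dependency's left side is a superkey — BCNF holds.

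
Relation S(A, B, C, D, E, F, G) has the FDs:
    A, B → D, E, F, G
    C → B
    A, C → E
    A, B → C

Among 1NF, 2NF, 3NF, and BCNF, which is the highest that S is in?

Candidate keys: {A, B}, {A, C}. Prime attributes: {A, B, C}.
For C → B we have {C}⁺ = {B, C}; {C} is not a superkey, so BCNF fails.
But every attribute on its right side ({B}) is prime, and the same holds for every other non-superkey FD, so 3NF still holds.

3NF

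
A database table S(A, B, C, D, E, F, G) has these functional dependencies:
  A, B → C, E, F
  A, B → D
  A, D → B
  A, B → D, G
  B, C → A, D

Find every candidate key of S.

{A, B}, {A, D}, {B, C}

Closure of {A, B} is {A, B, C, D, E, F, G}, the whole schema; {A, B} is a candidate key.
Closure of {A, D} is {A, B, C, D, E, F, G}, the whole schema; {A, D} is a candidate key.
Closure of {B, C} is {A, B, C, D, E, F, G}, the whole schema; {B, C} is a candidate key.
These are minimal and exhaustive — every other superkey contains one of them.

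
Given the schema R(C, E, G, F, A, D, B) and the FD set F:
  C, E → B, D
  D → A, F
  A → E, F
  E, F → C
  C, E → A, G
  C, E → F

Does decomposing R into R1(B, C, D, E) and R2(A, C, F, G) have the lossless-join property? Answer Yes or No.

No

Common attributes: {C}; their closure is {C}.
Neither R1 nor R2 is contained in that closure, so the decomposition is lossy.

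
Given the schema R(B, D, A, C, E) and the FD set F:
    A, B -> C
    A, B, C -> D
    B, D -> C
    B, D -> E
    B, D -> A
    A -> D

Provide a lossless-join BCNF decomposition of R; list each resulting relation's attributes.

Candidate keys of the original relation: {A, B}, {B, D}.
Within {A, B, C, D, E}: {A}⁺ ∩ {A, B, C, D, E} = {A, D}, not the whole set, so A -> D violates BCNF; decompose into {A, D} and {A, B, C, E}.
{A, D}: every determinant is a superkey — BCNF.
{A, B, C, E}: every determinant is a superkey — BCNF.

{A, B, C, E}; {A, D}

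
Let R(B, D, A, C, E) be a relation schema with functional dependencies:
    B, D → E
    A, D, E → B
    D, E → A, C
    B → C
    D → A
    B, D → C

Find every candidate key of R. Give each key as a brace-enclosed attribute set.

No FD produces {D}, so it must be in every candidate key.
{B, D}⁺ = {A, B, C, D, E} — all of the relation — so {B, D} is a candidate key.
{D, E}⁺ = {A, B, C, D, E} — all of the relation — so {D, E} is a candidate key.
These are minimal and exhaustive — every other superkey contains one of them.

{B, D}, {D, E}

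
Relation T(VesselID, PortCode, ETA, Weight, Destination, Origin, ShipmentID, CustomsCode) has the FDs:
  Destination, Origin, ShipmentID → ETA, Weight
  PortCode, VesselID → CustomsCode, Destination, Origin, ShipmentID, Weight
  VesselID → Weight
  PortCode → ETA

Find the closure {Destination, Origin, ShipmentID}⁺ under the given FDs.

Start with {Destination, Origin, ShipmentID}.
Destination, Origin, ShipmentID → ETA, Weight applies; add {ETA, Weight} → now {Destination, ETA, Origin, ShipmentID, Weight}.
No further FD applies.

{Destination, ETA, Origin, ShipmentID, Weight}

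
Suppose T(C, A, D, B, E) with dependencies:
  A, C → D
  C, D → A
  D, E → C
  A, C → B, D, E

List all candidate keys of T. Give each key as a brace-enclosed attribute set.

{A, C}, {C, D}, {D, E}

{A, C}⁺ = {A, B, C, D, E} — all of the relation — so {A, C} is a candidate key.
{C, D}⁺ = {A, B, C, D, E} — all of the relation — so {C, D} is a candidate key.
{D, E}⁺ = {A, B, C, D, E} — all of the relation — so {D, E} is a candidate key.
Any other superkey properly contains one of these, so there are no further candidate keys.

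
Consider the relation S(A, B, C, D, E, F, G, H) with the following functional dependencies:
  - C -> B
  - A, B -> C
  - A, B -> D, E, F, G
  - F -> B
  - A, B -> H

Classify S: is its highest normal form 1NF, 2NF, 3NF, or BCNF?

Candidate keys: {A, B}, {A, C}, {A, F}. Prime attributes: {A, B, C, F}.
C -> B breaks BCNF: {C}⁺ = {B, C}, so {C} is not a superkey.
Its right-hand attributes {B} are all prime, as are those of every other non-superkey FD — the relation is in 3NF.

3NF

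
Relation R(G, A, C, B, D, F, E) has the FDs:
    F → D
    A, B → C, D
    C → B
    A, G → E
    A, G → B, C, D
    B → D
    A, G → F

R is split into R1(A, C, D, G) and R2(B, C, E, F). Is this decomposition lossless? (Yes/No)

R1 ∩ R2 = {C}; its closure under F is {B, C, D}.
Neither R1 nor R2 is contained in that closure, so the decomposition is lossy.

No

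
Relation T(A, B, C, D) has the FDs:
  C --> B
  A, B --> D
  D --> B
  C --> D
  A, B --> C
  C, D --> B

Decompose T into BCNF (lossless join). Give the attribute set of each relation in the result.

{A, C}; {B, D}; {C, D}

Candidate keys of the original relation: {A, B}, {A, C}, {A, D}.
Within {A, B, C, D}: {C}⁺ ∩ {A, B, C, D} = {B, C, D}, not the whole set, so C --> B, D violates BCNF; decompose into {B, C, D} and {A, C}.
Within {B, C, D}: {D}⁺ ∩ {B, C, D} = {B, D}, not the whole set, so D --> B violates BCNF; decompose into {B, D} and {C, D}.
{B, D} has no BCNF violation.
{C, D} has no BCNF violation.
{A, C} has no BCNF violation.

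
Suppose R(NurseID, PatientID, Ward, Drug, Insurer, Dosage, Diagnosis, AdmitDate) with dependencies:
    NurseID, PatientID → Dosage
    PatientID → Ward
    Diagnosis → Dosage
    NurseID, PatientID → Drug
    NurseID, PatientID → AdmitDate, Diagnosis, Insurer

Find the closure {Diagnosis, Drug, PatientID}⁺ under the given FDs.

{Diagnosis, Dosage, Drug, PatientID, Ward}

Start with {Diagnosis, Drug, PatientID}.
PatientID → Ward applies; add {Ward} → now {Diagnosis, Drug, PatientID, Ward}.
Diagnosis → Dosage applies; add {Dosage} → now {Diagnosis, Dosage, Drug, PatientID, Ward}.
No further FD applies.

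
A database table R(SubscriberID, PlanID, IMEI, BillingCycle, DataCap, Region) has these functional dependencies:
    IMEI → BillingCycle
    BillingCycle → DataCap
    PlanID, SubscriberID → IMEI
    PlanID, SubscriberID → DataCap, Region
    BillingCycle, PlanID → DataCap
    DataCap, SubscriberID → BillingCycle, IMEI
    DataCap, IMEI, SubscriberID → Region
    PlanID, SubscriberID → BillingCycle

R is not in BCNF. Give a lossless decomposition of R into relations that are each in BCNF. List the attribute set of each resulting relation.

Candidate key of the original relation: {PlanID, SubscriberID}.
{BillingCycle, DataCap, IMEI, PlanID, Region, SubscriberID}: {IMEI} determines {BillingCycle, DataCap, IMEI} here but is not a superkey — split on IMEI → BillingCycle, DataCap, giving {BillingCycle, DataCap, IMEI} and {IMEI, PlanID, Region, SubscriberID}.
{BillingCycle, DataCap, IMEI}: {BillingCycle} determines {BillingCycle, DataCap} here but is not a superkey — split on BillingCycle → DataCap, giving {BillingCycle, DataCap} and {BillingCycle, IMEI}.
{BillingCycle, DataCap} is in BCNF.
{BillingCycle, IMEI} is in BCNF.
{IMEI, PlanID, Region, SubscriberID}: {IMEI, SubscriberID} determines {IMEI, Region, SubscriberID} here but is not a superkey — split on IMEI, SubscriberID → Region, giving {IMEI, Region, SubscriberID} and {IMEI, PlanID, SubscriberID}.
{IMEI, Region, SubscriberID} is in BCNF.
{IMEI, PlanID, SubscriberID} is in BCNF.

{BillingCycle, DataCap}; {BillingCycle, IMEI}; {IMEI, PlanID, SubscriberID}; {IMEI, Region, SubscriberID}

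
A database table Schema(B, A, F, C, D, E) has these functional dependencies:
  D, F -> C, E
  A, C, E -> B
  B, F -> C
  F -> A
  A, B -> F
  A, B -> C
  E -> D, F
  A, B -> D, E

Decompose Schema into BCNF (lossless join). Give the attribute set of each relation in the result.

{A, F}; {B, C, D, E, F}

Candidate keys of the original relation: {A, B}, {B, F}, {D, F}, {E}.
In {A, B, C, D, E, F}, {F} is not a superkey ({F}⁺ restricted to this set is {A, F}), so split on F -> A into {A, F} and {B, C, D, E, F}.
{A, F} is in BCNF.
{B, C, D, E, F} is in BCNF.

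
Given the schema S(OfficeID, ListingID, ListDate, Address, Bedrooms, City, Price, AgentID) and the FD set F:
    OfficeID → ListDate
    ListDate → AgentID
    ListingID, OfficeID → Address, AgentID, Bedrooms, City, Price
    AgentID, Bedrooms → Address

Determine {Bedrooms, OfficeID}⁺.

Start with {Bedrooms, OfficeID}.
OfficeID → ListDate applies; add {ListDate} → now {Bedrooms, ListDate, OfficeID}.
ListDate → AgentID applies; add {AgentID} → now {AgentID, Bedrooms, ListDate, OfficeID}.
AgentID, Bedrooms → Address applies; add {Address} → now {Address, AgentID, Bedrooms, ListDate, OfficeID}.
No further FD applies.

{Address, AgentID, Bedrooms, ListDate, OfficeID}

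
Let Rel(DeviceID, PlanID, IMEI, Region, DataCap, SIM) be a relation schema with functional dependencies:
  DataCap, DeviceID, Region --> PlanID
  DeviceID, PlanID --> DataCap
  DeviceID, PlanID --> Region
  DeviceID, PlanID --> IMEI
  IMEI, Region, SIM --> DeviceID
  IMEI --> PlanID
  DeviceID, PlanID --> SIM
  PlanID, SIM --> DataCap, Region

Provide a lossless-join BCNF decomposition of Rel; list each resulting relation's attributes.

{DataCap, DeviceID, IMEI, Region, SIM}; {IMEI, PlanID}

Candidate keys of the original relation: {DataCap, DeviceID, Region}, {DeviceID, IMEI}, {DeviceID, PlanID}, {IMEI, SIM}.
In {DataCap, DeviceID, IMEI, PlanID, Region, SIM}, {IMEI} is not a superkey ({IMEI}⁺ restricted to this set is {IMEI, PlanID}), so split on IMEI --> PlanID into {IMEI, PlanID} and {DataCap, DeviceID, IMEI, Region, SIM}.
{IMEI, PlanID} has no BCNF violation.
{DataCap, DeviceID, IMEI, Region, SIM} has no BCNF violation.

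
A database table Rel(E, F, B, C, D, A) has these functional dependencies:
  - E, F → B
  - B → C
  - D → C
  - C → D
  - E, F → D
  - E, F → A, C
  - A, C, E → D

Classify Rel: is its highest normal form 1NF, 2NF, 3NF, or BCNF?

2NF

Candidate key: {E, F}. Prime attributes: {E, F}.
B → C breaks BCNF: {B}⁺ = {B, C, D}, so {B} is not a superkey.
B → C determines the non-prime attribute {C} from a non-superkey — 3NF is violated.
No proper subset of a key has a non-prime attribute in its closure, so there is no partial dependency; 2NF holds.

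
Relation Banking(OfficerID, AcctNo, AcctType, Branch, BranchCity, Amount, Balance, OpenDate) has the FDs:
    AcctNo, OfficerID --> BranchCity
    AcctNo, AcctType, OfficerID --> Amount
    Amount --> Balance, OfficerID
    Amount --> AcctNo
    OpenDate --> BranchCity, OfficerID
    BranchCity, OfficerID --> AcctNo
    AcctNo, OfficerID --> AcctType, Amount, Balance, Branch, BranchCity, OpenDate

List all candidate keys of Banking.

{AcctNo, OfficerID}, {Amount}, {BranchCity, OfficerID}, {OpenDate}

{Amount}⁺ = {AcctNo, AcctType, Amount, Balance, Branch, BranchCity, OfficerID, OpenDate} — all of the relation — so {Amount} is a candidate key.
{OpenDate}⁺ = {AcctNo, AcctType, Amount, Balance, Branch, BranchCity, OfficerID, OpenDate} — all of the relation — so {OpenDate} is a candidate key.
{AcctNo, OfficerID}⁺ = {AcctNo, AcctType, Amount, Balance, Branch, BranchCity, OfficerID, OpenDate} — all of the relation — so {AcctNo, OfficerID} is a candidate key.
{BranchCity, OfficerID}⁺ = {AcctNo, AcctType, Amount, Balance, Branch, BranchCity, OfficerID, OpenDate} — all of the relation — so {BranchCity, OfficerID} is a candidate key.
No proper subset of any of these is a key, and no other minimal superkey exists.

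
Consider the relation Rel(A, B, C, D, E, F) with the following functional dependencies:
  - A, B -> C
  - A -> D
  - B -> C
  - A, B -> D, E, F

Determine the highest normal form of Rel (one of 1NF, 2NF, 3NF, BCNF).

Candidate key: {A, B}. Prime attributes: {A, B}.
For A -> D we have {A}⁺ = {A, D}; {A} is not a superkey, so BCNF fails.
A -> D determines the non-prime attribute {D} from a non-superkey — 3NF is violated.
The proper key subset {A} of {A, B} determines non-prime {D}, so the relation is not even in 2NF.

1NF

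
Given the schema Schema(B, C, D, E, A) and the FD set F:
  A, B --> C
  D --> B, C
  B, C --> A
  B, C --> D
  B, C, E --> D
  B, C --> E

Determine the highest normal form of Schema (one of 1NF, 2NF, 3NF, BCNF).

Candidate keys: {A, B}, {B, C}, {D}. Prime attributes: {A, B, C, D}.
Every FD has a superkey on the left, so the relation is in BCNF.

BCNF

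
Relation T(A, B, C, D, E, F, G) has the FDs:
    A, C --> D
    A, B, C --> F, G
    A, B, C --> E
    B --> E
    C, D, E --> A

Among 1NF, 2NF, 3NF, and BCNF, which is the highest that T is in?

Candidate keys: {A, B, C}, {B, C, D}. Prime attributes: {A, B, C, D}.
A, C --> D breaks BCNF: {A, C}⁺ = {A, C, D}, so {A, C} is not a superkey.
B --> E determines the non-prime attribute {E} from a non-superkey — 3NF is violated.
The proper key subset {B} of {A, B, C} determines non-prime {E}, so the relation is not even in 2NF.

1NF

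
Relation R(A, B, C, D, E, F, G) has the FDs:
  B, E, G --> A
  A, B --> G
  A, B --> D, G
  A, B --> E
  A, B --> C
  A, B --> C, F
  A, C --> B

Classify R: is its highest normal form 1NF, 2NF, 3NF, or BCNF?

BCNF

Candidate keys: {A, B}, {A, C}, {B, E, G}. Prime attributes: {A, B, C, E, G}.
Every FD has a superkey on the left, so the relation is in BCNF.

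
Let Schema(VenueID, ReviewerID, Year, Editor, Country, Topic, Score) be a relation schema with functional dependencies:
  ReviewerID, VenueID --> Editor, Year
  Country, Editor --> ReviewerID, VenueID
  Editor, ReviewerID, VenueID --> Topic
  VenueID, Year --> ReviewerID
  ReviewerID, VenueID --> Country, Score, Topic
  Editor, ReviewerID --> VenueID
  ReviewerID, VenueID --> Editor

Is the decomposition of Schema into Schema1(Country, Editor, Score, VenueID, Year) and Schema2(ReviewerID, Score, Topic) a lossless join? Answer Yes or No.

The shared attributes are {Score} and {Score}⁺ = {Score}.
The closure covers neither Schema1 nor Schema2 entirely; the join is not lossless.

No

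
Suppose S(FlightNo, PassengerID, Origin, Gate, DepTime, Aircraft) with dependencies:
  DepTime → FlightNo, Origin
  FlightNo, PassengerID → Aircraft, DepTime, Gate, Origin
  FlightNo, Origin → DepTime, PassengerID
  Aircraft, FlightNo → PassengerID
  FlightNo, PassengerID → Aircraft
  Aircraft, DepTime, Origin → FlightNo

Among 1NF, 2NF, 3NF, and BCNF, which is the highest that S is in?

BCNF

Candidate keys: {Aircraft, FlightNo}, {DepTime}, {FlightNo, Origin}, {FlightNo, PassengerID}. Prime attributes: {Aircraft, DepTime, FlightNo, Origin, PassengerID}.
The left-hand side of every FD is a superkey, so BCNF is satisfied.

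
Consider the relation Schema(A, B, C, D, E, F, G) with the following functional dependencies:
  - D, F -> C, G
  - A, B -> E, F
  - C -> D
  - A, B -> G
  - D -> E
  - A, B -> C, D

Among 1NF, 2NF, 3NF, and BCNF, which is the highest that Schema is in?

2NF

Candidate key: {A, B}. Prime attributes: {A, B}.
For D, F -> C, G we have {D, F}⁺ = {C, D, E, F, G}; {D, F} is not a superkey, so BCNF fails.
Because {C, G} are non-prime and the left side of D, F -> C, G is not a superkey, the relation is not in 3NF.
No proper subset of a key has a non-prime attribute in its closure, so there is no partial dependency; 2NF holds.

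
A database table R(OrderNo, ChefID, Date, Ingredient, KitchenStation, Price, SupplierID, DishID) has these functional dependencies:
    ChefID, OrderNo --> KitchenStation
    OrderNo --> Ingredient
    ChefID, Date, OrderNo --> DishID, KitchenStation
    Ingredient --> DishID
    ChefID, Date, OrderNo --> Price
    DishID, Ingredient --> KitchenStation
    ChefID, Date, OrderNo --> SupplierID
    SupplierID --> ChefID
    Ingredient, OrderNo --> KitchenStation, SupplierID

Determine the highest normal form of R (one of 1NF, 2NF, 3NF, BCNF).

Candidate key: {Date, OrderNo}. Prime attributes: {Date, OrderNo}.
For ChefID, OrderNo --> KitchenStation we have {ChefID, OrderNo}⁺ = {ChefID, DishID, Ingredient, KitchenStation, OrderNo, SupplierID}; {ChefID, OrderNo} is not a superkey, so BCNF fails.
Because {KitchenStation} is non-prime and the left side of ChefID, OrderNo --> KitchenStation is not a superkey, the relation is not in 3NF.
The proper key subset {OrderNo} of {Date, OrderNo} determines non-prime {ChefID, DishID, Ingredient, KitchenStation, SupplierID}, so the relation is not even in 2NF.

1NF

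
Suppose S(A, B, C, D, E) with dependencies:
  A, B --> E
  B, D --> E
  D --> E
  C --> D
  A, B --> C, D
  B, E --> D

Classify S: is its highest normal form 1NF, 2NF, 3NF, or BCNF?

2NF

Candidate key: {A, B}. Prime attributes: {A, B}.
For B, D --> E we have {B, D}⁺ = {B, D, E}; {B, D} is not a superkey, so BCNF fails.
Because {E} is non-prime and the left side of B, D --> E is not a superkey, the relation is not in 3NF.
Checking every proper subset of each key, none determines a non-prime attribute — 2NF is satisfied.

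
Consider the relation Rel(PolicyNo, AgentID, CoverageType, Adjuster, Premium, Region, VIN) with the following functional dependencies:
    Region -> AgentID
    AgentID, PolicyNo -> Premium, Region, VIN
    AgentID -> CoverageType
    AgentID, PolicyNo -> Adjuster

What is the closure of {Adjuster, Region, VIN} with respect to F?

{Adjuster, AgentID, CoverageType, Region, VIN}

Start with {Adjuster, Region, VIN}.
Region -> AgentID applies; add {AgentID} → now {Adjuster, AgentID, Region, VIN}.
AgentID -> CoverageType applies; add {CoverageType} → now {Adjuster, AgentID, CoverageType, Region, VIN}.
No further FD applies.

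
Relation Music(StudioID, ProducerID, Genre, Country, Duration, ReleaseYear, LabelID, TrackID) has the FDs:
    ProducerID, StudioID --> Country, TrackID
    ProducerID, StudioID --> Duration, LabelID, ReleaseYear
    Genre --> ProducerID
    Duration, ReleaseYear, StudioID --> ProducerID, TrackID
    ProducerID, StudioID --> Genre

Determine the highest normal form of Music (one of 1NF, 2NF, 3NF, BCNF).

3NF

Candidate keys: {Duration, ReleaseYear, StudioID}, {Genre, StudioID}, {ProducerID, StudioID}. Prime attributes: {Duration, Genre, ProducerID, ReleaseYear, StudioID}.
Genre --> ProducerID breaks BCNF: {Genre}⁺ = {Genre, ProducerID}, so {Genre} is not a superkey.
But every attribute on its right side ({ProducerID}) is prime, and the same holds for every other non-superkey FD, so 3NF still holds.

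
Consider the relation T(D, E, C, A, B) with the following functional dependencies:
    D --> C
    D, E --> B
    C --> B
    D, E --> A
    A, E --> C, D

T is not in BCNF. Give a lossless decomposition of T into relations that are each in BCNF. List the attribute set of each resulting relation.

Candidate keys of the original relation: {A, E}, {D, E}.
{A, B, C, D, E}: {D} determines {B, C, D} here but is not a superkey — split on D --> B, C, giving {B, C, D} and {A, D, E}.
{B, C, D}: {C} determines {B, C} here but is not a superkey — split on C --> B, giving {B, C} and {C, D}.
{B, C} is in BCNF.
{C, D} is in BCNF.
{A, D, E} is in BCNF.

{A, D, E}; {B, C}; {C, D}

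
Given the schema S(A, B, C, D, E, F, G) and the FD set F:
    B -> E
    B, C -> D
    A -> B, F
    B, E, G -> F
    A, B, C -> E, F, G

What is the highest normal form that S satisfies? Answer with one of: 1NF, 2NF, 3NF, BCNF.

Candidate key: {A, C}. Prime attributes: {A, C}.
B -> E: {B}⁺ = {B, E}, which is not all of the attributes, so the left side is not a superkey — BCNF is violated.
Because {E} is non-prime and the left side of B -> E is not a superkey, the relation is not in 3NF.
{A} is a proper subset of the key {A, C}, and {A}⁺ contains the non-prime attributes {B, E, F} — a partial dependency, so 2NF is violated.

1NF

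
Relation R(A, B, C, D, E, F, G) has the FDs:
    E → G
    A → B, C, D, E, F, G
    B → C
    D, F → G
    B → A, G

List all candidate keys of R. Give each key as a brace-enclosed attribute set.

{A}, {B}

{A}⁺ = {A, B, C, D, E, F, G} — all of the relation — so {A} is a candidate key.
{B}⁺ = {A, B, C, D, E, F, G} — all of the relation — so {B} is a candidate key.
Any other superkey properly contains one of these, so there are no further candidate keys.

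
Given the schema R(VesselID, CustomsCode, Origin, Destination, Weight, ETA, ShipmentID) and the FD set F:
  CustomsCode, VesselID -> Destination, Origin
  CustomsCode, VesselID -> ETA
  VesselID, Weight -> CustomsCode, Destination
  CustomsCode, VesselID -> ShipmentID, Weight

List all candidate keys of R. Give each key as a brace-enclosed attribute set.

{CustomsCode, VesselID}, {VesselID, Weight}

Attributes never on any right-hand side: {VesselID} — every candidate key must contain it.
{CustomsCode, VesselID}⁺ = {CustomsCode, Destination, ETA, Origin, ShipmentID, VesselID, Weight} — all of the relation — so {CustomsCode, VesselID} is a candidate key.
{VesselID, Weight}⁺ = {CustomsCode, Destination, ETA, Origin, ShipmentID, VesselID, Weight} — all of the relation — so {VesselID, Weight} is a candidate key.
Any other superkey properly contains one of these, so there are no further candidate keys.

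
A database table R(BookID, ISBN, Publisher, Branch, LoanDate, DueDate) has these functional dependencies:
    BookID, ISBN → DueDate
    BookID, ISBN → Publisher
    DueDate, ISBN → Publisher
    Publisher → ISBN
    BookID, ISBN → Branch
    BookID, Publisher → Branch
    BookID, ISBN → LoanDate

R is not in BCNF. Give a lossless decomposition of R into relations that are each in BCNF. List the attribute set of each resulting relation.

Candidate keys of the original relation: {BookID, ISBN}, {BookID, Publisher}.
Within {BookID, Branch, DueDate, ISBN, LoanDate, Publisher}: {DueDate, ISBN}⁺ ∩ {BookID, Branch, DueDate, ISBN, LoanDate, Publisher} = {DueDate, ISBN, Publisher}, not the whole set, so DueDate, ISBN → Publisher violates BCNF; decompose into {DueDate, ISBN, Publisher} and {BookID, Branch, DueDate, ISBN, LoanDate}.
Within {DueDate, ISBN, Publisher}: {Publisher}⁺ ∩ {DueDate, ISBN, Publisher} = {ISBN, Publisher}, not the whole set, so Publisher → ISBN violates BCNF; decompose into {ISBN, Publisher} and {DueDate, Publisher}.
{ISBN, Publisher} is in BCNF.
{DueDate, Publisher} is in BCNF.
{BookID, Branch, DueDate, ISBN, LoanDate} is in BCNF.

{BookID, Branch, DueDate, ISBN, LoanDate}; {DueDate, Publisher}; {ISBN, Publisher}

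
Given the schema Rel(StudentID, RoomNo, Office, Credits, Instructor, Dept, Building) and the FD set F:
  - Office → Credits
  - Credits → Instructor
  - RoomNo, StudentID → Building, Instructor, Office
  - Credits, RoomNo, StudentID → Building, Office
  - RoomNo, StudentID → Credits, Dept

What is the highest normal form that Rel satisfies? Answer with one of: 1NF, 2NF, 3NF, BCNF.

Candidate key: {RoomNo, StudentID}. Prime attributes: {RoomNo, StudentID}.
For Office → Credits we have {Office}⁺ = {Credits, Instructor, Office}; {Office} is not a superkey, so BCNF fails.
Because {Credits} is non-prime and the left side of Office → Credits is not a superkey, the relation is not in 3NF.
No non-prime attribute depends on a proper subset of any candidate key, so 2NF holds.

2NF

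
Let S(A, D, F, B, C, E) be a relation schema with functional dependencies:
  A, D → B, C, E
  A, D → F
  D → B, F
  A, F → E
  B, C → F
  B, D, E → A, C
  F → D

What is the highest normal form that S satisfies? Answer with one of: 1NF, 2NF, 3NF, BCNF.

3NF

Candidate keys: {A, B, C}, {A, D}, {A, F}, {B, C, E}, {D, E}, {E, F}. Prime attributes: {A, B, C, D, E, F}.
D → B, F breaks BCNF: {D}⁺ = {B, D, F}, so {D} is not a superkey.
But every attribute on its right side ({B, F}) is prime, and the same holds for every other non-superkey FD, so 3NF still holds.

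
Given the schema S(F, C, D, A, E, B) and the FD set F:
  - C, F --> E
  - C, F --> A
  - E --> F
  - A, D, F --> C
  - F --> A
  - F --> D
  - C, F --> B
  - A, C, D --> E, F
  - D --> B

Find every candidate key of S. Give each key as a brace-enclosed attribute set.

{E} is a candidate key since {E}⁺ = {A, B, C, D, E, F} covers every attribute.
{F} is a candidate key since {F}⁺ = {A, B, C, D, E, F} covers every attribute.
{A, C, D} is a candidate key since {A, C, D}⁺ = {A, B, C, D, E, F} covers every attribute.
These are minimal and exhaustive — every other superkey contains one of them.

{A, C, D}, {E}, {F}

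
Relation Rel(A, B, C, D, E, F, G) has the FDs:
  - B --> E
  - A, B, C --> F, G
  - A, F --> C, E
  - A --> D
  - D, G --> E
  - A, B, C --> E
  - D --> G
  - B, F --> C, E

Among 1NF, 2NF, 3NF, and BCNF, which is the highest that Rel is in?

Candidate keys: {A, B, C}, {A, B, F}. Prime attributes: {A, B, C, F}.
B --> E breaks BCNF: {B}⁺ = {B, E}, so {B} is not a superkey.
B --> E has non-prime {E} on the right and a non-superkey on the left, so 3NF fails.
Since {A} ⊂ {A, B, C} and {A}⁺ ⊇ {D, E, G} with {D, E, G} non-prime, there is a partial dependency; 2NF fails.

1NF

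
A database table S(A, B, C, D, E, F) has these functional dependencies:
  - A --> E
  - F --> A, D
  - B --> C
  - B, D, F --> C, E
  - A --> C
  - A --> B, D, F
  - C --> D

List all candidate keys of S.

{A}, {F}

{A}⁺ = {A, B, C, D, E, F}, which is every attribute, so {A} is a candidate key.
{F}⁺ = {A, B, C, D, E, F}, which is every attribute, so {F} is a candidate key.
Any other superkey properly contains one of these, so there are no further candidate keys.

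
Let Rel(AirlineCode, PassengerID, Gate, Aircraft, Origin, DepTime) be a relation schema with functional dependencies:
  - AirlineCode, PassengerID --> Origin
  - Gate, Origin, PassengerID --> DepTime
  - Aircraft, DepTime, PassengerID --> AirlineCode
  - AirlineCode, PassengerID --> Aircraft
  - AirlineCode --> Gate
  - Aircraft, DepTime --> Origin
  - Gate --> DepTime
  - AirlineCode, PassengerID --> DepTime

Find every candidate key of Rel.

Attributes never on any right-hand side: {PassengerID} — every candidate key must contain it.
{AirlineCode, PassengerID} is a candidate key since {AirlineCode, PassengerID}⁺ = {Aircraft, AirlineCode, DepTime, Gate, Origin, PassengerID} covers every attribute.
{Aircraft, DepTime, PassengerID} is a candidate key since {Aircraft, DepTime, PassengerID}⁺ = {Aircraft, AirlineCode, DepTime, Gate, Origin, PassengerID} covers every attribute.
{Aircraft, Gate, PassengerID} is a candidate key since {Aircraft, Gate, PassengerID}⁺ = {Aircraft, AirlineCode, DepTime, Gate, Origin, PassengerID} covers every attribute.
Any other superkey properly contains one of these, so there are no further candidate keys.

{Aircraft, DepTime, PassengerID}, {Aircraft, Gate, PassengerID}, {AirlineCode, PassengerID}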